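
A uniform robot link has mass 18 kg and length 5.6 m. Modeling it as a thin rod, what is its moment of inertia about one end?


I = (1/3) * m * L^2
= (1/3) * 18 * 5.6^2
= 0.333333 * 18 * 31.36
= 188.16 kg*m^2


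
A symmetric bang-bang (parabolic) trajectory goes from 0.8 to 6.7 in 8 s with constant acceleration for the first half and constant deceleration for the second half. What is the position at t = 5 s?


Symmetric rest-to-rest: each phase covers (pf-p0)/2 in time T/2. 0.5*a*(T/2)^2 = (pf-p0)/2 => a = 4*(pf-p0)/T^2
a = 4*(6.7-0.8)/8^2 = 0.3688
t = 5 is in the deceleration phase (t > T/2).
p = pf - 0.5*a*(T-t)^2 = 6.7 - 0.5*0.3688*3^2
= 5.0406


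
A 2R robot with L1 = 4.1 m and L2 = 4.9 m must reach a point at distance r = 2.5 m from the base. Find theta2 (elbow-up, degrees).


cos(theta2) = (r^2 - L1^2 - L2^2) / (2*L1*L2)
cos(theta2) = (6.25 - 16.81 - 24.01) / 40.18
cos(theta2) = -0.860378
theta2 = 149.3591 degrees


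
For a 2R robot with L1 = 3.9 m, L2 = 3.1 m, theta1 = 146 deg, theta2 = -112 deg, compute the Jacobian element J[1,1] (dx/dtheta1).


J[1,1] = -L1*sin(t1) - L2*sin(t1+t2)
= -3.9*sin(146) - 3.1*sin(34)
= -3.9144


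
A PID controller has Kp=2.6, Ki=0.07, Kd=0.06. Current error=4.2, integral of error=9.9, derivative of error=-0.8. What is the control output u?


u = Kp*e + Ki*int(e) + Kd*de/dt
= 2.6*4.2 + 0.07*9.9 + 0.06*(-0.8)
= 10.92 + 0.693 + -0.048
= 11.565


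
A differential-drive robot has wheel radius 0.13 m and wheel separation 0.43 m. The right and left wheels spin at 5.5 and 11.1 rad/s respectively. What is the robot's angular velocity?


vR = r*wR = 0.13*5.5 = 0.715 m/s
vL = r*wL = 0.13*11.1 = 1.443 m/s
v = (vR+vL)/2 = 1.079 m/s
omega = (vR-vL)/L = -1.693 rad/s
angular velocity = -1.693 rad/s


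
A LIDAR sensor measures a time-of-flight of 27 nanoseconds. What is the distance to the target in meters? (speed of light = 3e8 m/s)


tof = 27 ns = 2.7e-08 s
dist = c * tof / 2
= 3e8 * 2.7e-08 / 2
= 4.05 m


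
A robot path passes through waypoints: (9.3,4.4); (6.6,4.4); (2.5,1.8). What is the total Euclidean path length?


Segment lengths:
  seg1 = sqrt((-2.7)^2 + (0.0)^2) = 2.7
  seg2 = sqrt((-4.1)^2 + (-2.6)^2) = 4.8549
Total = 7.5549


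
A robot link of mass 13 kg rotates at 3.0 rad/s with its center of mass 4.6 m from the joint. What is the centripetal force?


F = m * omega^2 * r
= 13 * 3.0^2 * 4.6
= 13 * 9.0 * 4.6
= 538.2 N


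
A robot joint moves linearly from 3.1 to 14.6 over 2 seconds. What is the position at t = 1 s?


s = t/T = 1/2 = 0.5
p(t) = p0 + (pf-p0)*s
= 3.1 + (14.6 - 3.1) * 0.5
= 8.85


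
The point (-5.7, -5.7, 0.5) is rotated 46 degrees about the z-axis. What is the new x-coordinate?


Rotation about z-axis: x' = x*cos(theta) - y*sin(theta)
= -5.7 * 0.6947 - -5.7 * 0.7193
= 0.1407


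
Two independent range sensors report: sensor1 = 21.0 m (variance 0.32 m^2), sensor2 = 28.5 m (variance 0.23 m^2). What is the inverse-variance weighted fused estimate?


w1 = (1/var1) / (1/var1 + 1/var2)
   = 3.125 / (3.125 + 4.3478) = 0.4182
w2 = 1 - w1 = 0.5818
fused = w1*s1 + w2*s2 = 8.7818 + 16.5818
= 25.3636 m


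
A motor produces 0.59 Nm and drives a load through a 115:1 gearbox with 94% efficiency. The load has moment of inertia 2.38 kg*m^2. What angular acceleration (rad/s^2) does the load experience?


tau_out = tau_motor * N * eta
= 0.59 * 115 * 0.94 = 63.779 Nm
alpha = tau_out / I = 63.779 / 2.38
= 26.7979 rad/s^2


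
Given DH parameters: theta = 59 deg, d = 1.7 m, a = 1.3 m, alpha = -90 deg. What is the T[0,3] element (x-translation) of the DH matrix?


T[0,3] = a * cos(theta)
= 1.3 * cos(59 deg)
= 1.3 * 0.515
= 0.6695


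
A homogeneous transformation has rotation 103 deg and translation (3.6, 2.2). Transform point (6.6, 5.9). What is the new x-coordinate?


x' = cos(theta)*px - sin(theta)*py + tx
= -0.225*6.6 - 0.9744*5.9 + 3.6
= -3.6335


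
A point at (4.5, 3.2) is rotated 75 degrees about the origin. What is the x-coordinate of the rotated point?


x' = x*cos(theta) - y*sin(theta)
cos(75 deg) = 0.2588, sin(75 deg) = 0.9659
x' = 4.5 * 0.2588 - 3.2 * 0.9659
= 1.1647 - 3.091
= -1.9263


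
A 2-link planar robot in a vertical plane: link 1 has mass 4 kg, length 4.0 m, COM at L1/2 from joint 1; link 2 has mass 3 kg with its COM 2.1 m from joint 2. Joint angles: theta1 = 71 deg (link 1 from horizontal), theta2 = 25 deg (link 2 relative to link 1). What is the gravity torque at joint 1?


Horizontal distance from joint 1 to link-1 COM:
  x_c1 = (L1/2)*cos(t1) = 2.0 * 0.3256 = 0.6511 m
Horizontal distance from joint 1 to link-2 COM:
  x_c2 = L1*cos(t1) + Lc2*cos(t1+t2)
       = 4.0*0.3256 + 2.1*-0.1045 = 1.0828 m
tau1 = m1*g*x_c1 + m2*g*x_c2
     = 4*9.81*0.6511 + 3*9.81*1.0828
     = 25.5506 + 31.8657
     = 57.4163 Nm


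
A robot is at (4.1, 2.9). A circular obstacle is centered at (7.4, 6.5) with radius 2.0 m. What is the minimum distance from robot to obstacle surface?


center_dist = sqrt((4.1-7.4)^2 + (2.9-6.5)^2)
= sqrt(10.89 + 12.96)
= 4.8836
min_dist = center_dist - radius = 4.8836 - 2.0 = 2.8836 m


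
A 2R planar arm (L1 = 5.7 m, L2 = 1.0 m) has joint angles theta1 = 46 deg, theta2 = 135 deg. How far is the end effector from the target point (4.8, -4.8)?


End effector via forward kinematics:
x = L1*cos(t1) + L2*cos(t1+t2) = 2.9597
y = L1*sin(t1) + L2*sin(t1+t2) = 4.0828
Distance to target:
d = sqrt((4.8 - 2.9597)^2 + (-4.8 - 4.0828)^2)
= sqrt(3.3867 + 78.9039)
= 9.0714 m


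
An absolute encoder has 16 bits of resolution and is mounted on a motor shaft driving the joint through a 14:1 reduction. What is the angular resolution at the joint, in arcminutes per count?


counts = 2^16 = 65536
effective counts at joint = 65536 * 14 = 917504
resolution = 360*60 / 917504
= 0.0235 arcmin/count


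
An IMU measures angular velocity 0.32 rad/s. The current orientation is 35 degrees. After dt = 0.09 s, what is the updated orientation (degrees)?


delta_theta = w * dt = 0.32 * 0.09 = 0.0288 rad
= 1.6501 deg
theta_new = 35 + 1.6501 = 36.6501 deg


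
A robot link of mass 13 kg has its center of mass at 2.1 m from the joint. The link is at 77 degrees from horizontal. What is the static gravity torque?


tau = m*g*L*cos(angle)
= 13 * 9.81 * 2.1 * cos(77 deg)
= 13 * 9.81 * 2.1 * 0.225
= 60.2448 Nm


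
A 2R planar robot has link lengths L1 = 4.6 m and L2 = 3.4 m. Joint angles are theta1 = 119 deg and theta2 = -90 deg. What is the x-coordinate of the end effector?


Convert angles to radians: theta1 = 2.0769, theta2 = -1.5708
x = L1*cos(theta1) + L2*cos(theta1+theta2)
x = -2.2301 + 2.9737
x = 0.7436


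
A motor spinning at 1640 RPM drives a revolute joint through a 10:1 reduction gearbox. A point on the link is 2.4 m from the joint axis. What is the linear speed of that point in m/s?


omega_motor = 1640 * 2*pi/60 = 171.7404 rad/s
omega_joint = omega_motor / 10 = 17.174 rad/s
v = omega_joint * r = 17.174 * 2.4
= 41.2177 m/s


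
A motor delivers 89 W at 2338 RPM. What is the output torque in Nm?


omega = 2338 * 2*pi/60 = 244.8348 rad/s
tau = P / omega = 89 / 244.8348
= 0.3635 Nm


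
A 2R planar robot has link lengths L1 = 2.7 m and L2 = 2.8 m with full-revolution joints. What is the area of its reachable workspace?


r_max = L1 + L2 = 5.5 m
r_min = |L1 - L2| = 0.1 m
Area = pi*(r_max^2 - r_min^2)
= pi*(30.25 - 0.01)
= pi * 30.24
= 95.0018 m^2


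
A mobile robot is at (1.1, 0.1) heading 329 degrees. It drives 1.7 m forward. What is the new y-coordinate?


y_new = y0 + d*sin(theta)
= 0.1 + 1.7*sin(329)
= 0.1 + -0.8756
= -0.7756


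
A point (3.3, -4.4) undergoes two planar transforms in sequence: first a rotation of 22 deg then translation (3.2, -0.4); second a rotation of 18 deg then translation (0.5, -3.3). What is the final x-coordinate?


After transform 1:
x1 = cos(22)*3.3 - sin(22)*-4.4 + 3.2 = 7.908
y1 = sin(22)*3.3 + cos(22)*-4.4 + -0.4 = -3.2434
After transform 2:
x2 = cos(18)*7.908 - sin(18)*-3.2434 + 0.5
= 9.0232


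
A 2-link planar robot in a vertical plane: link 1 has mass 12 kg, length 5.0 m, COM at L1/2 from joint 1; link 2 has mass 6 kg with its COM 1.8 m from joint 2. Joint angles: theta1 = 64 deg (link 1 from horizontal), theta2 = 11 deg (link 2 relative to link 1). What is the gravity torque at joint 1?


Horizontal distance from joint 1 to link-1 COM:
  x_c1 = (L1/2)*cos(t1) = 2.5 * 0.4384 = 1.0959 m
Horizontal distance from joint 1 to link-2 COM:
  x_c2 = L1*cos(t1) + Lc2*cos(t1+t2)
       = 5.0*0.4384 + 1.8*0.2588 = 2.6577 m
tau1 = m1*g*x_c1 + m2*g*x_c2
     = 12*9.81*1.0959 + 6*9.81*2.6577
     = 129.0126 + 156.434
     = 285.4466 Nm


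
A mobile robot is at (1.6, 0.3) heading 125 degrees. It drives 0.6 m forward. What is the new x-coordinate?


x_new = x0 + d*cos(theta)
= 1.6 + 0.6*cos(125)
= 1.6 + -0.3441
= 1.2559


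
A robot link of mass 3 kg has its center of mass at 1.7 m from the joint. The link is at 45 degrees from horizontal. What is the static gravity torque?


tau = m*g*L*cos(angle)
= 3 * 9.81 * 1.7 * cos(45 deg)
= 3 * 9.81 * 1.7 * 0.7071
= 35.3773 Nm


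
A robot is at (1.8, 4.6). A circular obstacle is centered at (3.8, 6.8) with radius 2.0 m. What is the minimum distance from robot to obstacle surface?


center_dist = sqrt((1.8-3.8)^2 + (4.6-6.8)^2)
= sqrt(4.0 + 4.84)
= 2.9732
min_dist = center_dist - radius = 2.9732 - 2.0 = 0.9732 m


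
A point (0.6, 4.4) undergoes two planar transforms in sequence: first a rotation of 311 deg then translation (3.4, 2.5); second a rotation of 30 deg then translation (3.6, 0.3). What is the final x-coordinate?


After transform 1:
x1 = cos(311)*0.6 - sin(311)*4.4 + 3.4 = 7.1144
y1 = sin(311)*0.6 + cos(311)*4.4 + 2.5 = 4.9338
After transform 2:
x2 = cos(30)*7.1144 - sin(30)*4.9338 + 3.6
= 7.2943


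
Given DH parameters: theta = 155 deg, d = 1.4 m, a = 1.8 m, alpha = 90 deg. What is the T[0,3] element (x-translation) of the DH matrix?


T[0,3] = a * cos(theta)
= 1.8 * cos(155 deg)
= 1.8 * -0.9063
= -1.6314


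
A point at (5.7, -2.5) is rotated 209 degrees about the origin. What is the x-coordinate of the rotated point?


x' = x*cos(theta) - y*sin(theta)
cos(209 deg) = -0.8746, sin(209 deg) = -0.4848
x' = 5.7 * -0.8746 - -2.5 * -0.4848
= -4.9853 - 1.212
= -6.1974


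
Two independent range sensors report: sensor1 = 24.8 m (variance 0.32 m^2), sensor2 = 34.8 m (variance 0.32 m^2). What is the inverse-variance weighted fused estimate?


w1 = (1/var1) / (1/var1 + 1/var2)
   = 3.125 / (3.125 + 3.125) = 0.5
w2 = 1 - w1 = 0.5
fused = w1*s1 + w2*s2 = 12.4 + 17.4
= 29.8 m


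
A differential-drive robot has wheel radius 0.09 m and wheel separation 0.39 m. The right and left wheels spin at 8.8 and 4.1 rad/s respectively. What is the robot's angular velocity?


vR = r*wR = 0.09*8.8 = 0.792 m/s
vL = r*wL = 0.09*4.1 = 0.369 m/s
v = (vR+vL)/2 = 0.5805 m/s
omega = (vR-vL)/L = 1.0846 rad/s
angular velocity = 1.0846 rad/s


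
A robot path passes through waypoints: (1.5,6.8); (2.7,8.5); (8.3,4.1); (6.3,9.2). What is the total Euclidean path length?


Segment lengths:
  seg1 = sqrt((1.2)^2 + (1.7)^2) = 2.0809
  seg2 = sqrt((5.6)^2 + (-4.4)^2) = 7.1218
  seg3 = sqrt((-2.0)^2 + (5.1)^2) = 5.4781
Total = 14.6808


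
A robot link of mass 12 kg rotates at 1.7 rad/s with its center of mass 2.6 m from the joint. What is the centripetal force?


F = m * omega^2 * r
= 12 * 1.7^2 * 2.6
= 12 * 2.89 * 2.6
= 90.168 N


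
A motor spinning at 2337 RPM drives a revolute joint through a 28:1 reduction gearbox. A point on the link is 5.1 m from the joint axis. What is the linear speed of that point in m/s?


omega_motor = 2337 * 2*pi/60 = 244.7301 rad/s
omega_joint = omega_motor / 28 = 8.7404 rad/s
v = omega_joint * r = 8.7404 * 5.1
= 44.5758 m/s


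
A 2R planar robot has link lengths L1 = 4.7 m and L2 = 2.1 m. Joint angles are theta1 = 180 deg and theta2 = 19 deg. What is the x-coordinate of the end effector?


Convert angles to radians: theta1 = 3.1416, theta2 = 0.3316
x = L1*cos(theta1) + L2*cos(theta1+theta2)
x = -4.7 + -1.9856
x = -6.6856


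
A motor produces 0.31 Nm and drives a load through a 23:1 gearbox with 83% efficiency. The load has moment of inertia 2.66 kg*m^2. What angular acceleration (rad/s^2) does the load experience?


tau_out = tau_motor * N * eta
= 0.31 * 23 * 0.83 = 5.9179 Nm
alpha = tau_out / I = 5.9179 / 2.66
= 2.2248 rad/s^2


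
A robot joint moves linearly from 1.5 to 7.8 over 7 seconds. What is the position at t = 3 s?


s = t/T = 3/7 = 0.4286
p(t) = p0 + (pf-p0)*s
= 1.5 + (7.8 - 1.5) * 0.4286
= 4.2


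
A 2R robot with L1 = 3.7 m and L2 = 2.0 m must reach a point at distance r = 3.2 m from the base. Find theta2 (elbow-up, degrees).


cos(theta2) = (r^2 - L1^2 - L2^2) / (2*L1*L2)
cos(theta2) = (10.24 - 13.69 - 4.0) / 14.8
cos(theta2) = -0.503378
theta2 = 120.2238 degrees


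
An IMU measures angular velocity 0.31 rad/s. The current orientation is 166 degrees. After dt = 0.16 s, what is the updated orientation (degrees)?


delta_theta = w * dt = 0.31 * 0.16 = 0.0496 rad
= 2.8419 deg
theta_new = 166 + 2.8419 = 168.8419 deg


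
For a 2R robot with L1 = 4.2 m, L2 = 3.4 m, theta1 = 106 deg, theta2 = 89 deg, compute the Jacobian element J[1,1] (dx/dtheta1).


J[1,1] = -L1*sin(t1) - L2*sin(t1+t2)
= -4.2*sin(106) - 3.4*sin(195)
= -3.1573


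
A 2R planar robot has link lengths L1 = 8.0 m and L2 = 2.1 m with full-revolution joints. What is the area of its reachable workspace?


r_max = L1 + L2 = 10.1 m
r_min = |L1 - L2| = 5.9 m
Area = pi*(r_max^2 - r_min^2)
= pi*(102.01 - 34.81)
= pi * 67.2
= 211.115 m^2


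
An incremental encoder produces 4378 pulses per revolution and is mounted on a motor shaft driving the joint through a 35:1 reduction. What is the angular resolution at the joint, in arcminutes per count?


counts per rev = 4378
effective counts at joint = 4378 * 35 = 153230
resolution = 360*60 / 153230
= 0.141 arcmin/count


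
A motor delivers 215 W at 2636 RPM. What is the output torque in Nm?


omega = 2636 * 2*pi/60 = 276.0413 rad/s
tau = P / omega = 215 / 276.0413
= 0.7789 Nm


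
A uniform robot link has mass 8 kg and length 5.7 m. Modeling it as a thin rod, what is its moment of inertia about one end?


I = (1/3) * m * L^2
= (1/3) * 8 * 5.7^2
= 0.333333 * 8 * 32.49
= 86.64 kg*m^2


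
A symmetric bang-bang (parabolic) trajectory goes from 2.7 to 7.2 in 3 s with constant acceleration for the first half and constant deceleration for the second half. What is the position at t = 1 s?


Symmetric rest-to-rest: each phase covers (pf-p0)/2 in time T/2. 0.5*a*(T/2)^2 = (pf-p0)/2 => a = 4*(pf-p0)/T^2
a = 4*(7.2-2.7)/3^2 = 2.0
t = 1 is in the acceleration phase (t <= T/2).
p = p0 + 0.5*a*t^2 = 2.7 + 0.5*2.0*1^2
= 3.7


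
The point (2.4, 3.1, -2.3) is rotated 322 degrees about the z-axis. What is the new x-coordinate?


Rotation about z-axis: x' = x*cos(theta) - y*sin(theta)
= 2.4 * 0.788 - 3.1 * -0.6157
= 3.7998


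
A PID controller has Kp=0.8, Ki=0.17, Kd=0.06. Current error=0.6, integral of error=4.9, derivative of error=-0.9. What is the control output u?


u = Kp*e + Ki*int(e) + Kd*de/dt
= 0.8*0.6 + 0.17*4.9 + 0.06*(-0.9)
= 0.48 + 0.833 + -0.054
= 1.259


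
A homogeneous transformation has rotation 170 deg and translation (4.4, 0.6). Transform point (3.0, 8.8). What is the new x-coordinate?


x' = cos(theta)*px - sin(theta)*py + tx
= -0.9848*3.0 - 0.1736*8.8 + 4.4
= -0.0825


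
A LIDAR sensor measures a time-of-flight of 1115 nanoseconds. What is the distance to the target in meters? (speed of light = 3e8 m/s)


tof = 1115 ns = 1.115e-06 s
dist = c * tof / 2
= 3e8 * 1.115e-06 / 2
= 167.25 m


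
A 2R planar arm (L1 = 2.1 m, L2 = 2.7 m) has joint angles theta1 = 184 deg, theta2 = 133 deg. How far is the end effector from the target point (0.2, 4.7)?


End effector via forward kinematics:
x = L1*cos(t1) + L2*cos(t1+t2) = -0.1202
y = L1*sin(t1) + L2*sin(t1+t2) = -1.9879
Distance to target:
d = sqrt((0.2 - -0.1202)^2 + (4.7 - -1.9879)^2)
= sqrt(0.1025 + 44.7278)
= 6.6955 m


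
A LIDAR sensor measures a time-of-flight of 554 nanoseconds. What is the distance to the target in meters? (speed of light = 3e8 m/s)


tof = 554 ns = 5.54e-07 s
dist = c * tof / 2
= 3e8 * 5.54e-07 / 2
= 83.1 m


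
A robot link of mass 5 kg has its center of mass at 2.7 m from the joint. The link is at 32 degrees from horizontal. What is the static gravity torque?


tau = m*g*L*cos(angle)
= 5 * 9.81 * 2.7 * cos(32 deg)
= 5 * 9.81 * 2.7 * 0.848
= 112.3112 Nm


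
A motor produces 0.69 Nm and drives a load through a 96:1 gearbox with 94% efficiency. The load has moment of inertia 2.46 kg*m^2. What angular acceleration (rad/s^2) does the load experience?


tau_out = tau_motor * N * eta
= 0.69 * 96 * 0.94 = 62.2656 Nm
alpha = tau_out / I = 62.2656 / 2.46
= 25.3112 rad/s^2


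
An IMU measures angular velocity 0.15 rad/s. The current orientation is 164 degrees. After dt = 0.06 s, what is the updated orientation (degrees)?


delta_theta = w * dt = 0.15 * 0.06 = 0.009 rad
= 0.5157 deg
theta_new = 164 + 0.5157 = 164.5157 deg


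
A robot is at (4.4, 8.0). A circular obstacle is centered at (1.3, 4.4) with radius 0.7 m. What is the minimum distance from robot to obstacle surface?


center_dist = sqrt((4.4-1.3)^2 + (8.0-4.4)^2)
= sqrt(9.61 + 12.96)
= 4.7508
min_dist = center_dist - radius = 4.7508 - 0.7 = 4.0508 m


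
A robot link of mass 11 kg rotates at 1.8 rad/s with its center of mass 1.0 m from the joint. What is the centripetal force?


F = m * omega^2 * r
= 11 * 1.8^2 * 1.0
= 11 * 3.24 * 1.0
= 35.64 N


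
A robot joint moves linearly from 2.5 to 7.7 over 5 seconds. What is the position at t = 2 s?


s = t/T = 2/5 = 0.4
p(t) = p0 + (pf-p0)*s
= 2.5 + (7.7 - 2.5) * 0.4
= 4.58


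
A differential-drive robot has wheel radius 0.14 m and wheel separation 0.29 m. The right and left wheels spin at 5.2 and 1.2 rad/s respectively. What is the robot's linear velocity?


vR = r*wR = 0.14*5.2 = 0.728 m/s
vL = r*wL = 0.14*1.2 = 0.168 m/s
v = (vR+vL)/2 = 0.448 m/s
omega = (vR-vL)/L = 1.931 rad/s
linear velocity = 0.448 m/s


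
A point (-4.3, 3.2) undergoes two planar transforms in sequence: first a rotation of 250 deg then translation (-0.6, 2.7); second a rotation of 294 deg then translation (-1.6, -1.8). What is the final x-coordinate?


After transform 1:
x1 = cos(250)*-4.3 - sin(250)*3.2 + -0.6 = 3.8777
y1 = sin(250)*-4.3 + cos(250)*3.2 + 2.7 = 5.6462
After transform 2:
x2 = cos(294)*3.8777 - sin(294)*5.6462 + -1.6
= 5.1353


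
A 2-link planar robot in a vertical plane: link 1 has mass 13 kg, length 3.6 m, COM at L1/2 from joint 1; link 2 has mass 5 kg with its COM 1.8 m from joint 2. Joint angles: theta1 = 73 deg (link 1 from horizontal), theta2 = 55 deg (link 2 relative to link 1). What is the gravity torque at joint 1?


Horizontal distance from joint 1 to link-1 COM:
  x_c1 = (L1/2)*cos(t1) = 1.8 * 0.2924 = 0.5263 m
Horizontal distance from joint 1 to link-2 COM:
  x_c2 = L1*cos(t1) + Lc2*cos(t1+t2)
       = 3.6*0.2924 + 1.8*-0.6157 = -0.0557 m
tau1 = m1*g*x_c1 + m2*g*x_c2
     = 13*9.81*0.5263 + 5*9.81*-0.0557
     = 67.1151 + -2.7298
     = 64.3853 Nm


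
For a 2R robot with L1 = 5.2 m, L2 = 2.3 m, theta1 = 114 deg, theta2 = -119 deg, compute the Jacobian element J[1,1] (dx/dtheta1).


J[1,1] = -L1*sin(t1) - L2*sin(t1+t2)
= -5.2*sin(114) - 2.3*sin(-5)
= -4.55


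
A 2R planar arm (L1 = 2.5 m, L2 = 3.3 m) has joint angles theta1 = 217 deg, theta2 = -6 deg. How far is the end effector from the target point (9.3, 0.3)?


End effector via forward kinematics:
x = L1*cos(t1) + L2*cos(t1+t2) = -4.8252
y = L1*sin(t1) + L2*sin(t1+t2) = -3.2042
Distance to target:
d = sqrt((9.3 - -4.8252)^2 + (0.3 - -3.2042)^2)
= sqrt(199.5224 + 12.2792)
= 14.5534 m


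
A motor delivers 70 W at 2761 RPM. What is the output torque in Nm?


omega = 2761 * 2*pi/60 = 289.1312 rad/s
tau = P / omega = 70 / 289.1312
= 0.2421 Nm


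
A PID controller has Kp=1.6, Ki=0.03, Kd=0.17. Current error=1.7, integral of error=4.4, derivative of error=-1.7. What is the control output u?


u = Kp*e + Ki*int(e) + Kd*de/dt
= 1.6*1.7 + 0.03*4.4 + 0.17*(-1.7)
= 2.72 + 0.132 + -0.289
= 2.563


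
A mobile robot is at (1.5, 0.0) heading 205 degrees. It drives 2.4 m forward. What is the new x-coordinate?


x_new = x0 + d*cos(theta)
= 1.5 + 2.4*cos(205)
= 1.5 + -2.1751
= -0.6751


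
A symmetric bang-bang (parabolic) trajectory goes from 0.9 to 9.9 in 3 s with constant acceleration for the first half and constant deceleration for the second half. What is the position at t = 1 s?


Symmetric rest-to-rest: each phase covers (pf-p0)/2 in time T/2. 0.5*a*(T/2)^2 = (pf-p0)/2 => a = 4*(pf-p0)/T^2
a = 4*(9.9-0.9)/3^2 = 4.0
t = 1 is in the acceleration phase (t <= T/2).
p = p0 + 0.5*a*t^2 = 0.9 + 0.5*4.0*1^2
= 2.9


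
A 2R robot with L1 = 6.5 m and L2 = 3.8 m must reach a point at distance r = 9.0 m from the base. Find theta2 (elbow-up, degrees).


cos(theta2) = (r^2 - L1^2 - L2^2) / (2*L1*L2)
cos(theta2) = (81.0 - 42.25 - 14.44) / 49.4
cos(theta2) = 0.492105
theta2 = 60.521 degrees


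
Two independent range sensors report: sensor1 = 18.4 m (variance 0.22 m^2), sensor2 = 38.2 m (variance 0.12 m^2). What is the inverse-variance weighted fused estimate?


w1 = (1/var1) / (1/var1 + 1/var2)
   = 4.5455 / (4.5455 + 8.3333) = 0.3529
w2 = 1 - w1 = 0.6471
fused = w1*s1 + w2*s2 = 6.4941 + 24.7176
= 31.2118 m


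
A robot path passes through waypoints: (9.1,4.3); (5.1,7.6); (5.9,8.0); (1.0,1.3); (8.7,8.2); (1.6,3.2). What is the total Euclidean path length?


Segment lengths:
  seg1 = sqrt((-4.0)^2 + (3.3)^2) = 5.1856
  seg2 = sqrt((0.8)^2 + (0.4)^2) = 0.8944
  seg3 = sqrt((-4.9)^2 + (-6.7)^2) = 8.3006
  seg4 = sqrt((7.7)^2 + (6.9)^2) = 10.3392
  seg5 = sqrt((-7.1)^2 + (-5.0)^2) = 8.6839
Total = 33.4037


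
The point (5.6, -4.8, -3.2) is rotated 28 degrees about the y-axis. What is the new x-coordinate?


Rotation about y-axis: x' = x*cos(theta) + z*sin(theta)
= 5.6 * 0.8829 + -3.2 * 0.4695
= 3.4422


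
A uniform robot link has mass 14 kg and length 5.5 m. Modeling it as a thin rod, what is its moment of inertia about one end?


I = (1/3) * m * L^2
= (1/3) * 14 * 5.5^2
= 0.333333 * 14 * 30.25
= 141.1667 kg*m^2


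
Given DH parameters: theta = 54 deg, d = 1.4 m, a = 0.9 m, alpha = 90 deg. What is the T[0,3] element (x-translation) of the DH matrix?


T[0,3] = a * cos(theta)
= 0.9 * cos(54 deg)
= 0.9 * 0.5878
= 0.529


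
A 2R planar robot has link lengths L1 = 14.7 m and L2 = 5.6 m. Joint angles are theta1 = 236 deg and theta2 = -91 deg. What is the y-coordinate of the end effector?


Convert angles to radians: theta1 = 4.119, theta2 = -1.5882
y = L1*sin(theta1) + L2*sin(theta1+theta2)
y = -12.1869 + 3.212
y = -8.9748


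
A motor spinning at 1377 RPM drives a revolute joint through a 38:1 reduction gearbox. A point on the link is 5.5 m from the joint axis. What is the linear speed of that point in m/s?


omega_motor = 1377 * 2*pi/60 = 144.1991 rad/s
omega_joint = omega_motor / 38 = 3.7947 rad/s
v = omega_joint * r = 3.7947 * 5.5
= 20.8709 m/s


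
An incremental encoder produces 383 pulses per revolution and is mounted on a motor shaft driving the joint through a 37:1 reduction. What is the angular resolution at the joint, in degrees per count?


counts per rev = 383
effective counts at joint = 383 * 37 = 14171
resolution = 360 / 14171
= 0.0254 deg/count


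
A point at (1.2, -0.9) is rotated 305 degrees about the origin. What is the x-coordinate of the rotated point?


x' = x*cos(theta) - y*sin(theta)
cos(305 deg) = 0.5736, sin(305 deg) = -0.8192
x' = 1.2 * 0.5736 - -0.9 * -0.8192
= 0.6883 - 0.7372
= -0.0489


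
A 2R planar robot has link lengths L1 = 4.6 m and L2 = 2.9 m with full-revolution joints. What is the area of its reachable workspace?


r_max = L1 + L2 = 7.5 m
r_min = |L1 - L2| = 1.7 m
Area = pi*(r_max^2 - r_min^2)
= pi*(56.25 - 2.89)
= pi * 53.36
= 167.6354 m^2


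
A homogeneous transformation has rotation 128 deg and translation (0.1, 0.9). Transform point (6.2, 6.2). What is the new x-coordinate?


x' = cos(theta)*px - sin(theta)*py + tx
= -0.6157*6.2 - 0.788*6.2 + 0.1
= -8.6028


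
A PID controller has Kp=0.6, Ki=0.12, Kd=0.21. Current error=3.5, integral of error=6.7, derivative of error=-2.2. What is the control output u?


u = Kp*e + Ki*int(e) + Kd*de/dt
= 0.6*3.5 + 0.12*6.7 + 0.21*(-2.2)
= 2.1 + 0.804 + -0.462
= 2.442


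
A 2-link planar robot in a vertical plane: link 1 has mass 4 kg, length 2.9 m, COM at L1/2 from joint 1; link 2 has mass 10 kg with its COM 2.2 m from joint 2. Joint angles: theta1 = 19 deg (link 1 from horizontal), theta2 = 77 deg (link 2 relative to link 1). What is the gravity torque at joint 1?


Horizontal distance from joint 1 to link-1 COM:
  x_c1 = (L1/2)*cos(t1) = 1.45 * 0.9455 = 1.371 m
Horizontal distance from joint 1 to link-2 COM:
  x_c2 = L1*cos(t1) + Lc2*cos(t1+t2)
       = 2.9*0.9455 + 2.2*-0.1045 = 2.512 m
tau1 = m1*g*x_c1 + m2*g*x_c2
     = 4*9.81*1.371 + 10*9.81*2.512
     = 53.7981 + 246.4312
     = 300.2294 Nm


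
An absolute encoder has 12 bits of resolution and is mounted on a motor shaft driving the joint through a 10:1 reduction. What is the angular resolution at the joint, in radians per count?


counts = 2^12 = 4096
effective counts at joint = 4096 * 10 = 40960
resolution = 2*pi / 40960
= 1.5340e-04 rad/count


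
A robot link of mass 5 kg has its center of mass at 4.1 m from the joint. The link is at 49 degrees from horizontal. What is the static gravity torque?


tau = m*g*L*cos(angle)
= 5 * 9.81 * 4.1 * cos(49 deg)
= 5 * 9.81 * 4.1 * 0.6561
= 131.9368 Nm


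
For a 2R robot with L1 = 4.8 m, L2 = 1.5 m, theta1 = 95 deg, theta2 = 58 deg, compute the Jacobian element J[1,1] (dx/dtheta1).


J[1,1] = -L1*sin(t1) - L2*sin(t1+t2)
= -4.8*sin(95) - 1.5*sin(153)
= -5.4627


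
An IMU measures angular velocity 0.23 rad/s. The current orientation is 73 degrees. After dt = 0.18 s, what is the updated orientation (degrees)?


delta_theta = w * dt = 0.23 * 0.18 = 0.0414 rad
= 2.372 deg
theta_new = 73 + 2.372 = 75.372 deg


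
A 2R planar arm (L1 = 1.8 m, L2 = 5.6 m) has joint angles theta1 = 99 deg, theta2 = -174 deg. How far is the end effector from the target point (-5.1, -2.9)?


End effector via forward kinematics:
x = L1*cos(t1) + L2*cos(t1+t2) = 1.1678
y = L1*sin(t1) + L2*sin(t1+t2) = -3.6313
Distance to target:
d = sqrt((-5.1 - 1.1678)^2 + (-2.9 - -3.6313)^2)
= sqrt(39.2854 + 0.5349)
= 6.3103 m


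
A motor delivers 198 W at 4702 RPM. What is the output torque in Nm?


omega = 4702 * 2*pi/60 = 492.3923 rad/s
tau = P / omega = 198 / 492.3923
= 0.4021 Nm


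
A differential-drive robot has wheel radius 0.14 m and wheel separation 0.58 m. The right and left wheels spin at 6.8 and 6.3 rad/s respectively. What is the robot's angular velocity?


vR = r*wR = 0.14*6.8 = 0.952 m/s
vL = r*wL = 0.14*6.3 = 0.882 m/s
v = (vR+vL)/2 = 0.917 m/s
omega = (vR-vL)/L = 0.1207 rad/s
angular velocity = 0.1207 rad/s


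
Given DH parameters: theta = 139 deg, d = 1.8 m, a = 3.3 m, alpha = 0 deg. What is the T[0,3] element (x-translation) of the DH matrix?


T[0,3] = a * cos(theta)
= 3.3 * cos(139 deg)
= 3.3 * -0.7547
= -2.4905


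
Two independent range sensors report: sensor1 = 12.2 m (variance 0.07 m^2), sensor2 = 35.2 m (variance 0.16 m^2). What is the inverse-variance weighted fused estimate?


w1 = (1/var1) / (1/var1 + 1/var2)
   = 14.2857 / (14.2857 + 6.25) = 0.6957
w2 = 1 - w1 = 0.3043
fused = w1*s1 + w2*s2 = 8.487 + 10.713
= 19.2 m


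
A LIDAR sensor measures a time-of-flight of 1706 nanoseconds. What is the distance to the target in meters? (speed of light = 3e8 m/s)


tof = 1706 ns = 1.706e-06 s
dist = c * tof / 2
= 3e8 * 1.706e-06 / 2
= 255.9 m


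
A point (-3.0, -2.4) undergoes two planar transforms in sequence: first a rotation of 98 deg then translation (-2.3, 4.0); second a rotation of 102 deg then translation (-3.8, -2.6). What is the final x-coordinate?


After transform 1:
x1 = cos(98)*-3.0 - sin(98)*-2.4 + -2.3 = 0.4942
y1 = sin(98)*-3.0 + cos(98)*-2.4 + 4.0 = 1.3632
After transform 2:
x2 = cos(102)*0.4942 - sin(102)*1.3632 + -3.8
= -5.2362


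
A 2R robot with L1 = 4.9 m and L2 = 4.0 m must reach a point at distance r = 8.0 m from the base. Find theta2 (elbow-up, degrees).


cos(theta2) = (r^2 - L1^2 - L2^2) / (2*L1*L2)
cos(theta2) = (64.0 - 24.01 - 16.0) / 39.2
cos(theta2) = 0.61199
theta2 = 52.2665 degrees


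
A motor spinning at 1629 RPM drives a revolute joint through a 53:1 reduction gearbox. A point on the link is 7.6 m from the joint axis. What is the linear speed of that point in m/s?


omega_motor = 1629 * 2*pi/60 = 170.5885 rad/s
omega_joint = omega_motor / 53 = 3.2187 rad/s
v = omega_joint * r = 3.2187 * 7.6
= 24.4617 m/s


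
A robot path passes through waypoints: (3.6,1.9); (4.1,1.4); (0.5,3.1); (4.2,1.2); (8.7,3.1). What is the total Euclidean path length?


Segment lengths:
  seg1 = sqrt((0.5)^2 + (-0.5)^2) = 0.7071
  seg2 = sqrt((-3.6)^2 + (1.7)^2) = 3.9812
  seg3 = sqrt((3.7)^2 + (-1.9)^2) = 4.1593
  seg4 = sqrt((4.5)^2 + (1.9)^2) = 4.8847
Total = 13.7323


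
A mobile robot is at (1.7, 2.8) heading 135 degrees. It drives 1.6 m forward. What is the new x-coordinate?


x_new = x0 + d*cos(theta)
= 1.7 + 1.6*cos(135)
= 1.7 + -1.1314
= 0.5686


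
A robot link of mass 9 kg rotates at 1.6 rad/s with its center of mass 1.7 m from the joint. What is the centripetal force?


F = m * omega^2 * r
= 9 * 1.6^2 * 1.7
= 9 * 2.56 * 1.7
= 39.168 N


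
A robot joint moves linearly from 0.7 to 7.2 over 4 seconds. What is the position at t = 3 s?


s = t/T = 3/4 = 0.75
p(t) = p0 + (pf-p0)*s
= 0.7 + (7.2 - 0.7) * 0.75
= 5.575


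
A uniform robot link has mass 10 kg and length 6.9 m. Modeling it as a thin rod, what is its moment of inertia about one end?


I = (1/3) * m * L^2
= (1/3) * 10 * 6.9^2
= 0.333333 * 10 * 47.61
= 158.7 kg*m^2


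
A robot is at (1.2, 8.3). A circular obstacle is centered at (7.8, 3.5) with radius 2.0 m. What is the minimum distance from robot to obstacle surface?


center_dist = sqrt((1.2-7.8)^2 + (8.3-3.5)^2)
= sqrt(43.56 + 23.04)
= 8.1609
min_dist = center_dist - radius = 8.1609 - 2.0 = 6.1609 m


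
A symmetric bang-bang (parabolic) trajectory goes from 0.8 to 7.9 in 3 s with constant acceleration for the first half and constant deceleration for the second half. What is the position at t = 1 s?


Symmetric rest-to-rest: each phase covers (pf-p0)/2 in time T/2. 0.5*a*(T/2)^2 = (pf-p0)/2 => a = 4*(pf-p0)/T^2
a = 4*(7.9-0.8)/3^2 = 3.1556
t = 1 is in the acceleration phase (t <= T/2).
p = p0 + 0.5*a*t^2 = 0.8 + 0.5*3.1556*1^2
= 2.3778


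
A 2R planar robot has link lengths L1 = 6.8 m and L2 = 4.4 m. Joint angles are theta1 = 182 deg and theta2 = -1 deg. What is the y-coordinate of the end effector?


Convert angles to radians: theta1 = 3.1765, theta2 = -0.0175
y = L1*sin(theta1) + L2*sin(theta1+theta2)
y = -0.2373 + -0.0768
y = -0.3141


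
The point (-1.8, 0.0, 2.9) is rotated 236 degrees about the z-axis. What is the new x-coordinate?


Rotation about z-axis: x' = x*cos(theta) - y*sin(theta)
= -1.8 * -0.5592 - 0.0 * -0.829
= 1.0065


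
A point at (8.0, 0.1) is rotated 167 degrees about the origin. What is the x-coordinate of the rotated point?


x' = x*cos(theta) - y*sin(theta)
cos(167 deg) = -0.9744, sin(167 deg) = 0.225
x' = 8.0 * -0.9744 - 0.1 * 0.225
= -7.795 - 0.0225
= -7.8175


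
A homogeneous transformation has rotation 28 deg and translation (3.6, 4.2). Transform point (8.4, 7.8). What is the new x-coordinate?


x' = cos(theta)*px - sin(theta)*py + tx
= 0.8829*8.4 - 0.4695*7.8 + 3.6
= 7.3549


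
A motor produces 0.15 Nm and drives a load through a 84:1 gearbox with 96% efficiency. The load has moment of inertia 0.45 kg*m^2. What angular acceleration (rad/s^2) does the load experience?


tau_out = tau_motor * N * eta
= 0.15 * 84 * 0.96 = 12.096 Nm
alpha = tau_out / I = 12.096 / 0.45
= 26.88 rad/s^2


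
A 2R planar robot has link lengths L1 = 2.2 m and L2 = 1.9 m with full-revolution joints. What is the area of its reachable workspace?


r_max = L1 + L2 = 4.1 m
r_min = |L1 - L2| = 0.3 m
Area = pi*(r_max^2 - r_min^2)
= pi*(16.81 - 0.09)
= pi * 16.72
= 52.5274 m^2


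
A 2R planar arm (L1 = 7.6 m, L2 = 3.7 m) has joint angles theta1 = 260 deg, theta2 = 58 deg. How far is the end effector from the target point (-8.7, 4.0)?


End effector via forward kinematics:
x = L1*cos(t1) + L2*cos(t1+t2) = 1.4299
y = L1*sin(t1) + L2*sin(t1+t2) = -9.9603
Distance to target:
d = sqrt((-8.7 - 1.4299)^2 + (4.0 - -9.9603)^2)
= sqrt(102.6151 + 194.8906)
= 17.2484 m


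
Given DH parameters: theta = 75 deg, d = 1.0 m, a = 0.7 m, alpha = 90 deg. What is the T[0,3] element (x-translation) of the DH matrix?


T[0,3] = a * cos(theta)
= 0.7 * cos(75 deg)
= 0.7 * 0.2588
= 0.1812


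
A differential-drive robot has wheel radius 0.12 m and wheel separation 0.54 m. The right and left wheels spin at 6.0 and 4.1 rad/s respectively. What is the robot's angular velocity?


vR = r*wR = 0.12*6.0 = 0.72 m/s
vL = r*wL = 0.12*4.1 = 0.492 m/s
v = (vR+vL)/2 = 0.606 m/s
omega = (vR-vL)/L = 0.4222 rad/s
angular velocity = 0.4222 rad/s


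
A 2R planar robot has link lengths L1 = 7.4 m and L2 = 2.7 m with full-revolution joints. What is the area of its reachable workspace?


r_max = L1 + L2 = 10.1 m
r_min = |L1 - L2| = 4.7 m
Area = pi*(r_max^2 - r_min^2)
= pi*(102.01 - 22.09)
= pi * 79.92
= 251.0761 m^2


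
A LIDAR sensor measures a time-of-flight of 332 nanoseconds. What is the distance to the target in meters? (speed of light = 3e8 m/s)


tof = 332 ns = 3.32e-07 s
dist = c * tof / 2
= 3e8 * 3.32e-07 / 2
= 49.8 m


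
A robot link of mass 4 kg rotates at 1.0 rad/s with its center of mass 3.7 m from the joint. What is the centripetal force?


F = m * omega^2 * r
= 4 * 1.0^2 * 3.7
= 4 * 1.0 * 3.7
= 14.8 N


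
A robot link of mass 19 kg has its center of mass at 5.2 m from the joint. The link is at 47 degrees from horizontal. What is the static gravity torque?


tau = m*g*L*cos(angle)
= 19 * 9.81 * 5.2 * cos(47 deg)
= 19 * 9.81 * 5.2 * 0.682
= 661.0119 Nm


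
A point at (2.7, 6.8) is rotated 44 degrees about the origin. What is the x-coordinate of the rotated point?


x' = x*cos(theta) - y*sin(theta)
cos(44 deg) = 0.7193, sin(44 deg) = 0.6947
x' = 2.7 * 0.7193 - 6.8 * 0.6947
= 1.9422 - 4.7237
= -2.7815


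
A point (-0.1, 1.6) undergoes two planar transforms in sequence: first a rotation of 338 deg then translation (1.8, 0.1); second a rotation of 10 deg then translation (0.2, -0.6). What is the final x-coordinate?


After transform 1:
x1 = cos(338)*-0.1 - sin(338)*1.6 + 1.8 = 2.3067
y1 = sin(338)*-0.1 + cos(338)*1.6 + 0.1 = 1.621
After transform 2:
x2 = cos(10)*2.3067 - sin(10)*1.621 + 0.2
= 2.1901


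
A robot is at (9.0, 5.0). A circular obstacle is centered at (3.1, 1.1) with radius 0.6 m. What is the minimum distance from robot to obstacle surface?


center_dist = sqrt((9.0-3.1)^2 + (5.0-1.1)^2)
= sqrt(34.81 + 15.21)
= 7.0725
min_dist = center_dist - radius = 7.0725 - 0.6 = 6.4725 m


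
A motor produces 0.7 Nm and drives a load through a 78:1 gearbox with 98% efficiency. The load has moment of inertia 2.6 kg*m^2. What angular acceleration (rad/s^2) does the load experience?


tau_out = tau_motor * N * eta
= 0.7 * 78 * 0.98 = 53.508 Nm
alpha = tau_out / I = 53.508 / 2.6
= 20.58 rad/s^2


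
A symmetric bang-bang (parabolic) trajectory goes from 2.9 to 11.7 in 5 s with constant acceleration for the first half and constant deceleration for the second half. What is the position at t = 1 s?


Symmetric rest-to-rest: each phase covers (pf-p0)/2 in time T/2. 0.5*a*(T/2)^2 = (pf-p0)/2 => a = 4*(pf-p0)/T^2
a = 4*(11.7-2.9)/5^2 = 1.408
t = 1 is in the acceleration phase (t <= T/2).
p = p0 + 0.5*a*t^2 = 2.9 + 0.5*1.408*1^2
= 3.604


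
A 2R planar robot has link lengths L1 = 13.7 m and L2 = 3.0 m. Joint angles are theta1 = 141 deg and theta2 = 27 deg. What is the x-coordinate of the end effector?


Convert angles to radians: theta1 = 2.4609, theta2 = 0.4712
x = L1*cos(theta1) + L2*cos(theta1+theta2)
x = -10.6469 + -2.9344
x = -13.5813


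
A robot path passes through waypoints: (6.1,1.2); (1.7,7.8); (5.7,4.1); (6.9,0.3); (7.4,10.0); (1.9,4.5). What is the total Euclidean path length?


Segment lengths:
  seg1 = sqrt((-4.4)^2 + (6.6)^2) = 7.9322
  seg2 = sqrt((4.0)^2 + (-3.7)^2) = 5.4489
  seg3 = sqrt((1.2)^2 + (-3.8)^2) = 3.985
  seg4 = sqrt((0.5)^2 + (9.7)^2) = 9.7129
  seg5 = sqrt((-5.5)^2 + (-5.5)^2) = 7.7782
Total = 34.8571


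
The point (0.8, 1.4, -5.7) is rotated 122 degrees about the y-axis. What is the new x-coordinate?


Rotation about y-axis: x' = x*cos(theta) + z*sin(theta)
= 0.8 * -0.5299 + -5.7 * 0.848
= -5.2578


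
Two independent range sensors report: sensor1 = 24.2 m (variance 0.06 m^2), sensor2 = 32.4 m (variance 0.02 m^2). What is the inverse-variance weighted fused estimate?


w1 = (1/var1) / (1/var1 + 1/var2)
   = 16.6667 / (16.6667 + 50.0) = 0.25
w2 = 1 - w1 = 0.75
fused = w1*s1 + w2*s2 = 6.05 + 24.3
= 30.35 m


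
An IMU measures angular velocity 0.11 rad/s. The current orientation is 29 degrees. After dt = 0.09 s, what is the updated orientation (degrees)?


delta_theta = w * dt = 0.11 * 0.09 = 0.0099 rad
= 0.5672 deg
theta_new = 29 + 0.5672 = 29.5672 deg


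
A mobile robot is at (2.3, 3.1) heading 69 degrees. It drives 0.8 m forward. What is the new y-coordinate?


y_new = y0 + d*sin(theta)
= 3.1 + 0.8*sin(69)
= 3.1 + 0.7469
= 3.8469


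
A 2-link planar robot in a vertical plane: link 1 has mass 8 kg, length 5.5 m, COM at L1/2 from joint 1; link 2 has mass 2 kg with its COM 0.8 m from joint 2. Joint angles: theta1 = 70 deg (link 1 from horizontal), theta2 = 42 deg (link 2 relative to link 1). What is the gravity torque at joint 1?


Horizontal distance from joint 1 to link-1 COM:
  x_c1 = (L1/2)*cos(t1) = 2.75 * 0.342 = 0.9406 m
Horizontal distance from joint 1 to link-2 COM:
  x_c2 = L1*cos(t1) + Lc2*cos(t1+t2)
       = 5.5*0.342 + 0.8*-0.3746 = 1.5814 m
tau1 = m1*g*x_c1 + m2*g*x_c2
     = 8*9.81*0.9406 + 2*9.81*1.5814
     = 73.8148 + 31.0276
     = 104.8424 Nm


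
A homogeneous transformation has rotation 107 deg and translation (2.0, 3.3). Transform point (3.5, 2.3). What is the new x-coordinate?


x' = cos(theta)*px - sin(theta)*py + tx
= -0.2924*3.5 - 0.9563*2.3 + 2.0
= -1.2228


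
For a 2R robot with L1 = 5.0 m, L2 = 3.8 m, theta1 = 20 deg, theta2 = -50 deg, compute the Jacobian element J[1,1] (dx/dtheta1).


J[1,1] = -L1*sin(t1) - L2*sin(t1+t2)
= -5.0*sin(20) - 3.8*sin(-30)
= 0.1899


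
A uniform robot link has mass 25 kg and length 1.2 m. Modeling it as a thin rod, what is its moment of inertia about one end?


I = (1/3) * m * L^2
= (1/3) * 25 * 1.2^2
= 0.333333 * 25 * 1.44
= 12.0 kg*m^2


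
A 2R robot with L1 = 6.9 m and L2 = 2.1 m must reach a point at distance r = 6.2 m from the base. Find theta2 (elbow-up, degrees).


cos(theta2) = (r^2 - L1^2 - L2^2) / (2*L1*L2)
cos(theta2) = (38.44 - 47.61 - 4.41) / 28.98
cos(theta2) = -0.468599
theta2 = 117.9434 degrees


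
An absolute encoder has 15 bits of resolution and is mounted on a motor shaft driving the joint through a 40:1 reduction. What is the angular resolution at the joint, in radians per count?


counts = 2^15 = 32768
effective counts at joint = 32768 * 40 = 1310720
resolution = 2*pi / 1310720
= 4.7937e-06 rad/count


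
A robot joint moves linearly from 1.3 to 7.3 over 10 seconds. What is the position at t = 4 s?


s = t/T = 4/10 = 0.4
p(t) = p0 + (pf-p0)*s
= 1.3 + (7.3 - 1.3) * 0.4
= 3.7
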